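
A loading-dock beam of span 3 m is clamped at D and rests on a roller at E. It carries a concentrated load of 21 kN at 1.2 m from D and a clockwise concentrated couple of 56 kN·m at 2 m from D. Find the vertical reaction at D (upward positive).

R_D = -8.257 kN

Remove the prop at E; the released (primary) structure is a cantilever built in at D.
Primary-structure tip deflection at E by superposition:
  point load 21 at a = 1.2: Pa²(3L − a)/(6EI) = 39.31/EI
  clockwise couple 56 at a = 2: M₀a(2L − a)/(2EI) = 224/EI
  δ_0 = 263.3/EI
Tip deflection under a unit load at E: L³/(3EI) = 9/EI.
Compatibility at E: δ_0 − R_E·δ_{EE} = 0, so R_E = 263.3/9 = 29.26 kN.
Vertical equilibrium: R_D = ΣP − R_E = 21 − 29.26 = -8.257 kN.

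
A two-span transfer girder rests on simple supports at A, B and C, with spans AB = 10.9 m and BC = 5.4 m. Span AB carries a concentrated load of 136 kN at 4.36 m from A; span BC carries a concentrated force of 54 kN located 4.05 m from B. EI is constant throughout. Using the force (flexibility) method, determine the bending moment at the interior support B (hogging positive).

M_B = 177.9 kN·m

Release continuity at B by inserting a hinge; the redundant is the internal moment M_B. The primary structure is two simply-supported spans AB and BC.
Discontinuity in slope at B on the released structure — sum the simple-span end rotations:
  span AB: point load 136 at a = 4.36: Pab(L + a)/(6LEI) = 904.9/EI
  span BC: point load 54 at a = 4.05: Pab(L + b)/(6LEI) = 61.51/EI
  relative rotation θ_0 = (904.9 + 61.51)/EI = 966.4/EI
A unit hogging moment at B produces rotation L₁/(3EI) + L₂/(3EI) = 5.433/EI.
Compatibility: M_B·(L₁+L₂)/(3EI) = θ_0, giving M_B = 177.9 kN·m (hogging).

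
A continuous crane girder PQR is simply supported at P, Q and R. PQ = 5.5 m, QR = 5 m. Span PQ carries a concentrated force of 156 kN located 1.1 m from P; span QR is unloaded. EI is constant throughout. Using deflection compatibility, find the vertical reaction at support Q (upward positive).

Take M_Q as the redundant. Released structure: two simple spans PQ and QR with a hinge at Q.
End slopes at the hinge Q, treating each span as simply supported:
  span PQ: point load 156 at a = 1.1: Pab(L + a)/(6LEI) = 151/EI
  relative rotation θ_0 = (151 + 0)/EI = 151/EI
A unit hogging moment at Q produces rotation L₁/(3EI) + L₂/(3EI) = 3.5/EI.
Compatibility: M_Q·(L₁+L₂)/(3EI) = θ_0, giving M_Q = 43.15 kN·m (hogging).
Span PQ, ΣM about P with M_Q applied at Q: R_Q^{PQ}·5.5 = 171.6 + 43.15, so R_Q^{PQ} = 39.04 kN and R_P = 156 − 39.04 = 117 kN.
Span QR, ΣM about R: R_Q^{QR}·5 = 0 + 43.15, so R_Q^{QR} = 8.629 kN and R_R = 0 − 8.629 = -8.629 kN.
R_Q = 39.04 + 8.629 = 47.67 kN.

R_Q = 47.67 kN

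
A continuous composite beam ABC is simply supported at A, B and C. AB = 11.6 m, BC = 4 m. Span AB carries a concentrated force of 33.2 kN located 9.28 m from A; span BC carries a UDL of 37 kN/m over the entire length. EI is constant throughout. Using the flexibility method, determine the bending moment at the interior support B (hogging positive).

Take M_B as the redundant. Released structure: two simple spans AB and BC with a hinge at B.
Rotations at B on the released spans (each span's end-slope, ×1/EI):
  span AB: point load 33.2 at a = 9.28: Pab(L + a)/(6LEI) = 214.4/EI
  span BC: UDL 37: wL³/(24EI) = 98.67/EI
  relative rotation θ_0 = (214.4 + 98.67)/EI = 313.1/EI
A unit hogging moment at B produces rotation L₁/(3EI) + L₂/(3EI) = 5.2/EI.
Slope continuity at B: θ_0 = M_B·5.2/EI, so M_B = 313.1/5.2 = 60.21 kN·m (hogging).

M_B = 60.21 kN·m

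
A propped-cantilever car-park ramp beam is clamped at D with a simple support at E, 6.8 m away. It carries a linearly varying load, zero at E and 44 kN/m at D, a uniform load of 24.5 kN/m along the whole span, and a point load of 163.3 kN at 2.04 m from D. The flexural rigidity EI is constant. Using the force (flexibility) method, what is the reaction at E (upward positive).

Choose R_E as the redundant. The primary structure is the cantilever fixed at D.
Primary-structure tip deflection at E by superposition:
  triangular load, peak 44 at the fixed end: w₀L⁴/(30EI) = 3136/EI
  UDL 24.5: wL⁴/(8EI) = 6548/EI
  point load 163.3 at a = 2.04: Pa²(3L − a)/(6EI) = 2080/EI
  δ_0 = 11764/EI
Tip deflection under a unit load at E: L³/(3EI) = 104.8/EI.
The prop prevents deflection at E: R_E = δ_0/δ_{EE} = 11764/104.8 = 112.2 kN.

R_E = 112.2 kN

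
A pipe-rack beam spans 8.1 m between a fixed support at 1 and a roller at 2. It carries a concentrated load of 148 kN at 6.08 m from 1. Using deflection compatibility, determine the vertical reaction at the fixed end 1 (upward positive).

R_1 = 54.22 kN

Choose R_2 as the redundant. The primary structure is the cantilever fixed at 1.
Downward deflection at the released point 2 due to the loads:
  point load 148 at a = 6.08: Pa²(3L − a)/(6EI) = 16614/EI
Tip deflection under a unit load at 2: L³/(3EI) = 177.1/EI.
Compatibility at 2: δ_0 − R_2·δ_{22} = 0, so R_2 = 16614/177.1 = 93.78 kN.
Vertical equilibrium: R_1 = ΣP − R_2 = 148 − 93.78 = 54.22 kN.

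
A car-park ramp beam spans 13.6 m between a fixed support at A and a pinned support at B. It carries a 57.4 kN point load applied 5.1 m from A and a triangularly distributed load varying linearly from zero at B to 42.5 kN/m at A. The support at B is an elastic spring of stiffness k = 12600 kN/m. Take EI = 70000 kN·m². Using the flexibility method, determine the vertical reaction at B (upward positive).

Release the roller at B. Primary structure: cantilever fixed at A.
Downward deflection at the released point B due to the loads:
  point load 57.4 at a = 5.1: Pa²(3L − a)/(6EI) = 8883/EI
  triangular load, peak 42.5 at the fixed end: w₀L⁴/(30EI) = 48464/EI
  δ_0 = 57348/EI
Flexibility coefficient — unit upward force at B: δ_{BB} = L³/(3EI) = 838.5/EI.
With EI = 70000 kN·m²: δ_0 = 0.81925 m and δ_{BB} = 0.011978 m/kN.
Compatibility — the spring shortens by R_B/k under the reaction it provides: δ_0 − R_B·δ_{BB} = R_B/k. With 1/k = 0.000079 m/kN, R_B = δ_0 / (δ_{BB} + 1/k) = 0.81925 / (0.011978 + 0.000079) = 67.94 kN.

R_B = 67.94 kN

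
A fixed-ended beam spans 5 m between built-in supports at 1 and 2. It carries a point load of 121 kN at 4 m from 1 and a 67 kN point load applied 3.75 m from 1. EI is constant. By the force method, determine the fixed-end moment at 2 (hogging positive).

M_2 = 124.5 kN·m

Take the two fixed-end moments M_1, M_2 as redundants; the released structure is the simple span 12.
End rotations of the released simple span under the applied load (×1/EI):
  at 1: point load 121 at a = 4: Pab(L + b)/(6LEI) = 96.8/EI
  at 2: point load 121 at a = 4: Pab(L + a)/(6LEI) = 145.2/EI
  at 1: point load 67 at a = 3.75: Pab(L + b)/(6LEI) = 65.43/EI
  at 2: point load 67 at a = 3.75: Pab(L + a)/(6LEI) = 91.6/EI
  θ_10 = 162.2/EI,  θ_20 = 236.8/EI
Flexibility coefficients: a unit moment at one end gives L/(3EI) there and L/(6EI) at the far end, so f₁₁ = f₂₂ = 1.667/EI and f₁₂ = f₂₁ = 0.8333/EI.
Compatibility — zero rotation at each built-in end:
  1.667 M_1 + 0.8333 M_2 = 162.2
  0.8333 M_1 + 1.667 M_2 = 236.8
Solving the pair gives M_1 = 35.06 kN·m and M_2 = 124.5 kN·m (hogging).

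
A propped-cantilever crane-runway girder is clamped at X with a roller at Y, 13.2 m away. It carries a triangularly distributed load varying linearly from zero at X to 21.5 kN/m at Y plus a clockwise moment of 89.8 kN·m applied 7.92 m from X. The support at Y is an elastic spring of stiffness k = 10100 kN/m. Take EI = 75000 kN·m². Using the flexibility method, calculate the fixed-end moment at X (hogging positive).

M_X = 206.1 kN·m

Remove the prop at Y; the released (primary) structure is a cantilever built in at X.
Downward deflection at the released point Y due to the loads:
  triangular load, peak 21.5 at the free end: 11w₀L⁴/(120EI) = 59834/EI
  clockwise couple 89.8 at a = 7.92: M₀a(2L − a)/(2EI) = 6572/EI
  δ_0 = 66405/EI
Flexibility coefficient — unit upward force at Y: δ_{YY} = L³/(3EI) = 766.7/EI.
With EI = 75000 kN·m²: δ_0 = 0.8854 m and δ_{YY} = 0.010222 m/kN.
Compatibility — the spring shortens by R_Y/k under the reaction it provides: δ_0 − R_Y·δ_{YY} = R_Y/k. With 1/k = 0.000099 m/kN, R_Y = δ_0 / (δ_{YY} + 1/k) = 0.8854 / (0.010222 + 0.000099) = 85.79 kN.
Moment equilibrium about X: M_X = Σ(load moments about X) − R_Y·L = 1339 − 85.79×13.2 = 206.1 kN·m.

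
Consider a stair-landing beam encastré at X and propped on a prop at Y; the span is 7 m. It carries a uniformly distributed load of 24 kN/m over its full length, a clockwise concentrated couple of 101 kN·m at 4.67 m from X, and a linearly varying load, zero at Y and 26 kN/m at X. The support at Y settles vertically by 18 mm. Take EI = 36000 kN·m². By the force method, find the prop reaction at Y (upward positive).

Take the reaction at Y as the redundant and release it; the primary structure is a cantilever fixed at X.
Free-end deflection of the primary structure under the applied loading (downward +):
  UDL 24: wL⁴/(8EI) = 7203/EI
  clockwise couple 101 at a = 4.67: M₀a(2L − a)/(2EI) = 2200/EI
  triangular load, peak 26 at the fixed end: w₀L⁴/(30EI) = 2081/EI
  δ_0 = 11484/EI
Flexibility coefficient — unit upward force at Y: δ_{YY} = L³/(3EI) = 114.3/EI.
With EI = 36000 kN·m²: δ_0 = 0.31901 m and δ_{YY} = 0.003176 m/kN.
Compatibility — the beam at Y must follow the support down by 0.018 m: δ_0 − R_Y·δ_{YY} = 0.018, so R_Y = (0.31901 − 0.018)/0.003176 = 94.78 kN.

R_Y = 94.78 kN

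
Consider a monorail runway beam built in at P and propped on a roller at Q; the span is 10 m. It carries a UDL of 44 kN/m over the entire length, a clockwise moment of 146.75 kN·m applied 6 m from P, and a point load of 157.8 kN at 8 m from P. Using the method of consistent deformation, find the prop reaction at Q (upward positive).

Remove the prop at Q; the released (primary) structure is a cantilever built in at P.
Downward deflection at the released point Q due to the loads:
  UDL 44: wL⁴/(8EI) = 55000/EI
  clockwise couple 146.75 at a = 6: M₀a(2L − a)/(2EI) = 6164/EI
  point load 157.8 at a = 8: Pa²(3L − a)/(6EI) = 37030/EI
  δ_0 = 98194/EI
Flexibility coefficient — unit upward force at Q: δ_{QQ} = L³/(3EI) = 333.3/EI.
Compatibility at Q: δ_0 − R_Q·δ_{QQ} = 0, so R_Q = 98194/333.3 = 294.6 kN.

R_Q = 294.6 kN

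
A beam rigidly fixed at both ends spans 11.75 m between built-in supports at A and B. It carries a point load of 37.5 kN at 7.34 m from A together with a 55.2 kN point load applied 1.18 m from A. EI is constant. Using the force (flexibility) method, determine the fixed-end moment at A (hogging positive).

M_A = 91.48 kN·m

Take the two fixed-end moments M_A, M_B as redundants; the released structure is the simple span AB.
End rotations of the released simple span under the applied load (×1/EI):
  at A: point load 37.5 at a = 7.34: Pab(L + b)/(6LEI) = 278.2/EI
  at B: point load 37.5 at a = 7.34: Pab(L + a)/(6LEI) = 328.7/EI
  at A: point load 55.2 at a = 1.18: Pab(L + b)/(6LEI) = 218/EI
  at B: point load 55.2 at a = 1.18: Pab(L + a)/(6LEI) = 126.3/EI
  θ_A0 = 496.2/EI,  θ_B0 = 455/EI
Flexibility coefficients: a unit moment at one end gives L/(3EI) there and L/(6EI) at the far end, so f₁₁ = f₂₂ = 3.917/EI and f₁₂ = f₂₁ = 1.958/EI.
Compatibility — zero rotation at each built-in end:
  3.917 M_A + 1.958 M_B = 496.2
  1.958 M_A + 3.917 M_B = 455
Solving the pair gives M_A = 91.48 kN·m and M_B = 70.42 kN·m (hogging).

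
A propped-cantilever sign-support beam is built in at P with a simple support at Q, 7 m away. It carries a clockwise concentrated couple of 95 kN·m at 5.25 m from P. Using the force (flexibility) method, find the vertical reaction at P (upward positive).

R_P = -19.08 kN

Take the reaction at Q as the redundant and release it; the primary structure is a cantilever fixed at P.
Primary-structure tip deflection at Q by superposition:
  clockwise couple 95 at a = 5.25: M₀a(2L − a)/(2EI) = 2182/EI
Tip deflection under a unit load at Q: L³/(3EI) = 114.3/EI.
The prop prevents deflection at Q: R_Q = δ_0/δ_{QQ} = 2182/114.3 = 19.08 kN.
Vertical equilibrium: R_P = ΣP − R_Q = 0 − 19.08 = -19.08 kN.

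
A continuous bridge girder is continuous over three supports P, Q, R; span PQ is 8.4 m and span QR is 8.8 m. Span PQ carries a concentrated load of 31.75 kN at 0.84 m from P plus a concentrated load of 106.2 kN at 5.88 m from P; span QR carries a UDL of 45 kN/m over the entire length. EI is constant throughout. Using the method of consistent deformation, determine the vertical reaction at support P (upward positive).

R_P = 23.88 kN

Release continuity at Q by inserting a hinge; the redundant is the internal moment M_Q. The primary structure is two simply-supported spans PQ and QR.
Rotations at Q on the released spans (each span's end-slope, ×1/EI):
  span PQ: point load 31.75 at a = 0.84: Pab(L + a)/(6LEI) = 36.96/EI
  span PQ: point load 106.2 at a = 5.88: Pab(L + a)/(6LEI) = 445.9/EI
  span QR: UDL 45: wL³/(24EI) = 1278/EI
  relative rotation θ_0 = (482.8 + 1278)/EI = 1761/EI
A unit hogging moment at Q produces rotation L₁/(3EI) + L₂/(3EI) = 5.733/EI.
Compatibility: M_Q·(L₁+L₂)/(3EI) = θ_0, giving M_Q = 307.1 kN·m (hogging).
Span PQ, ΣM about P with M_Q applied at Q: R_Q^{PQ}·8.4 = 651.1 + 307.1, so R_Q^{PQ} = 114.1 kN and R_P = 137.9 − 114.1 = 23.88 kN.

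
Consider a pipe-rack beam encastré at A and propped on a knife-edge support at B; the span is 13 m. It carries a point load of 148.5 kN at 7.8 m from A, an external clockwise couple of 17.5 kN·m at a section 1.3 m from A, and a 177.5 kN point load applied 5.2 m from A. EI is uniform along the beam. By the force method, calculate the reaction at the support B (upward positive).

R_B = 101.5 kN

Choose R_B as the redundant. The primary structure is the cantilever fixed at A.
Primary-structure tip deflection at B by superposition:
  point load 148.5 at a = 7.8: Pa²(3L − a)/(6EI) = 46981/EI
  clockwise couple 17.5 at a = 1.3: M₀a(2L − a)/(2EI) = 281/EI
  point load 177.5 at a = 5.2: Pa²(3L − a)/(6EI) = 27038/EI
  δ_0 = 74299/EI
Tip deflection under a unit load at B: L³/(3EI) = 732.3/EI.
Compatibility at B: δ_0 − R_B·δ_{BB} = 0, so R_B = 74299/732.3 = 101.5 kN.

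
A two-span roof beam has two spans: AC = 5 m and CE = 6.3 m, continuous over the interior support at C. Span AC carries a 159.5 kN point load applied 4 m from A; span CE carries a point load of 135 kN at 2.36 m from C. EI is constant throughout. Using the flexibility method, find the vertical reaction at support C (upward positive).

Take M_C as the redundant. Released structure: two simple spans AC and CE with a hinge at C.
End slopes at the hinge C, treating each span as simply supported:
  span AC: point load 159.5 at a = 4: Pab(L + a)/(6LEI) = 191.4/EI
  span CE: point load 135 at a = 2.36: Pab(L + b)/(6LEI) = 340.1/EI
  relative rotation θ_0 = (191.4 + 340.1)/EI = 531.5/EI
A unit hogging moment at C produces rotation L₁/(3EI) + L₂/(3EI) = 3.767/EI.
Compatibility: M_C·(L₁+L₂)/(3EI) = θ_0, giving M_C = 141.1 kN·m (hogging).
Span AC, ΣM about A with M_C applied at C: R_C^{AC}·5 = 638 + 141.1, so R_C^{AC} = 155.8 kN and R_A = 159.5 − 155.8 = 3.681 kN.
Span CE, ΣM about E: R_C^{CE}·6.3 = 531.9 + 141.1, so R_C^{CE} = 106.8 kN and R_E = 135 − 106.8 = 28.18 kN.
R_C = 155.8 + 106.8 = 262.6 kN.

R_C = 262.6 kN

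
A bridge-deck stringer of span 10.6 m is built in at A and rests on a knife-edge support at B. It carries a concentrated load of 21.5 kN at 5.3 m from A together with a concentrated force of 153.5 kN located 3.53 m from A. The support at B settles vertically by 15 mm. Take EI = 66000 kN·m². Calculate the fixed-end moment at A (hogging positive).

M_A = 370.4 kN·m

Release the roller at B. Primary structure: cantilever fixed at A.
Downward deflection at the released point B due to the loads:
  point load 21.5 at a = 5.3: Pa²(3L − a)/(6EI) = 2667/EI
  point load 153.5 at a = 3.53: Pa²(3L − a)/(6EI) = 9012/EI
  δ_0 = 11680/EI
Flexibility coefficient — unit upward force at B: δ_{BB} = L³/(3EI) = 397/EI.
With EI = 66000 kN·m²: δ_0 = 0.17696 m and δ_{BB} = 0.006015 m/kN.
Compatibility — the beam at B must follow the support down by 0.015 m: δ_0 − R_B·δ_{BB} = 0.015, so R_B = (0.17696 − 0.015)/0.006015 = 26.93 kN.
Moment equilibrium about A: M_A = Σ(load moments about A) − R_B·L = 655.8 − 26.93×10.6 = 370.4 kN·m.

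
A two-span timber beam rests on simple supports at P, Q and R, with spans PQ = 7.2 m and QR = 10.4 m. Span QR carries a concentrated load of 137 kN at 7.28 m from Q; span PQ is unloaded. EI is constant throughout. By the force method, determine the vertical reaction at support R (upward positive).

Take M_Q as the redundant. Released structure: two simple spans PQ and QR with a hinge at Q.
Discontinuity in slope at Q on the released structure — sum the simple-span end rotations:
  span QR: point load 137 at a = 7.28: Pab(L + b)/(6LEI) = 674.2/EI
  relative rotation θ_0 = (0 + 674.2)/EI = 674.2/EI
A unit hogging moment at Q produces rotation L₁/(3EI) + L₂/(3EI) = 5.867/EI.
Compatibility: M_Q·(L₁+L₂)/(3EI) = θ_0, giving M_Q = 114.9 kN·m (hogging).
Span QR, ΣM about R: R_Q^{QR}·10.4 = 427.4 + 114.9, so R_Q^{QR} = 52.15 kN and R_R = 137 − 52.15 = 84.85 kN.

R_R = 84.85 kN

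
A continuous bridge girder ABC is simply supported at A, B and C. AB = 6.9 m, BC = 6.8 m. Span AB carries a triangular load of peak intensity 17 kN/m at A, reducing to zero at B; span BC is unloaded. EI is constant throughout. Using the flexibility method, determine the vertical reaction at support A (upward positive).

Take M_B as the redundant. Released structure: two simple spans AB and BC with a hinge at B.
Discontinuity in slope at B on the released structure — sum the simple-span end rotations:
  span AB: triangular load, peak 17: 7w₀L³/(360EI) = 108.6/EI
  relative rotation θ_0 = (108.6 + 0)/EI = 108.6/EI
A unit hogging moment at B produces rotation L₁/(3EI) + L₂/(3EI) = 4.567/EI.
Compatibility: M_B·(L₁+L₂)/(3EI) = θ_0, giving M_B = 23.78 kN·m (hogging).
Span AB, ΣM about A with M_B applied at B: R_B^{AB}·6.9 = 134.9 + 23.78, so R_B^{AB} = 23 kN and R_A = 58.65 − 23 = 35.65 kN.

R_A = 35.65 kN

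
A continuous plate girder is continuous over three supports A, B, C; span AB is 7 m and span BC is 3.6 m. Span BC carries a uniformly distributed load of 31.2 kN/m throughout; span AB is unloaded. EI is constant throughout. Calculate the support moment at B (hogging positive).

Take M_B as the redundant. Released structure: two simple spans AB and BC with a hinge at B.
End slopes at the hinge B, treating each span as simply supported:
  span BC: UDL 31.2: wL³/(24EI) = 60.65/EI
  relative rotation θ_0 = (0 + 60.65)/EI = 60.65/EI
A unit hogging moment at B produces rotation L₁/(3EI) + L₂/(3EI) = 3.533/EI.
Compatibility: M_B·(L₁+L₂)/(3EI) = θ_0, giving M_B = 17.17 kN·m (hogging).

M_B = 17.17 kN·m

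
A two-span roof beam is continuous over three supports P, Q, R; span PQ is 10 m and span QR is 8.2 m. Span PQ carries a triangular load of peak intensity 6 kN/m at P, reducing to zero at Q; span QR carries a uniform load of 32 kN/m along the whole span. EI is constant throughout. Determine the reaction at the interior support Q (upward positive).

Take M_Q as the redundant. Released structure: two simple spans PQ and QR with a hinge at Q.
End slopes at the hinge Q, treating each span as simply supported:
  span PQ: triangular load, peak 6: 7w₀L³/(360EI) = 116.7/EI
  span QR: UDL 32: wL³/(24EI) = 735.2/EI
  relative rotation θ_0 = (116.7 + 735.2)/EI = 851.8/EI
A unit hogging moment at Q produces rotation L₁/(3EI) + L₂/(3EI) = 6.067/EI.
Slope continuity at Q: θ_0 = M_Q·6.067/EI, so M_Q = 851.8/6.067 = 140.4 kN·m (hogging).
Span PQ, ΣM about P with M_Q applied at Q: R_Q^{PQ}·10 = 100 + 140.4, so R_Q^{PQ} = 24.04 kN and R_P = 30 − 24.04 = 5.959 kN.
Span QR, ΣM about R: R_Q^{QR}·8.2 = 1076 + 140.4, so R_Q^{QR} = 148.3 kN and R_R = 262.4 − 148.3 = 114.1 kN.
R_Q = 24.04 + 148.3 = 172.4 kN.

R_Q = 172.4 kN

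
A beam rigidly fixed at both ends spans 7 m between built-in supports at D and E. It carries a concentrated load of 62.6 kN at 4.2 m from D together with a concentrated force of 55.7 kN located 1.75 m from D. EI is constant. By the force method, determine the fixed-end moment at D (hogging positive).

Release both end moments; the primary structure is a simply-supported span DE with redundants M_D and M_E.
On the primary (simply-supported) span, the end slopes from the loading are:
  at D: point load 62.6 at a = 4.2: Pab(L + b)/(6LEI) = 171.8/EI
  at E: point load 62.6 at a = 4.2: Pab(L + a)/(6LEI) = 196.3/EI
  at D: point load 55.7 at a = 1.75: Pab(L + b)/(6LEI) = 149.3/EI
  at E: point load 55.7 at a = 1.75: Pab(L + a)/(6LEI) = 106.6/EI
  θ_D0 = 321/EI,  θ_E0 = 302.9/EI
Flexibility coefficients: a unit moment at one end gives L/(3EI) there and L/(6EI) at the far end, so f₁₁ = f₂₂ = 2.333/EI and f₁₂ = f₂₁ = 1.167/EI.
Compatibility — zero rotation at each built-in end:
  2.333 M_D + 1.167 M_E = 321
  1.167 M_D + 2.333 M_E = 302.9
Solving the pair gives M_D = 96.9 kN·m and M_E = 81.38 kN·m (hogging).

M_D = 96.9 kN·m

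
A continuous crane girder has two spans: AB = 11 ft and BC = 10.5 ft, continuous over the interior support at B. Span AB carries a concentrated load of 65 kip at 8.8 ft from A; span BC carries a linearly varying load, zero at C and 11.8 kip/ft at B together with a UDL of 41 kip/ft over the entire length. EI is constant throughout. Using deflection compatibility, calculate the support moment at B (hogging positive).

M_B = 371 kip·ft

Release continuity at B by inserting a hinge; the redundant is the internal moment M_B. The primary structure is two simply-supported spans AB and BC.
Discontinuity in slope at B on the released structure — sum the simple-span end rotations:
  span AB: point load 65 at a = 8.8: Pab(L + a)/(6LEI) = 377.5/EI
  span BC: triangular load, peak 11.8: w₀L³/(45EI) = 303.6/EI
  span BC: UDL 41: wL³/(24EI) = 1978/EI
  relative rotation θ_0 = (377.5 + 2281)/EI = 2659/EI
A unit hogging moment at B produces rotation L₁/(3EI) + L₂/(3EI) = 7.167/EI.
Slope continuity at B: θ_0 = M_B·7.167/EI, so M_B = 2659/7.167 = 371 kip·ft (hogging).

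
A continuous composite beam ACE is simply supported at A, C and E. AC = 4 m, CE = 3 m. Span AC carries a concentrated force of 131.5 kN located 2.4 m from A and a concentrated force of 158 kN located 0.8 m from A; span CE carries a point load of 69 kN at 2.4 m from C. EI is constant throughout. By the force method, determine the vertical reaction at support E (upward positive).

Take M_C as the redundant. Released structure: two simple spans AC and CE with a hinge at C.
Rotations at C on the released spans (each span's end-slope, ×1/EI):
  span AC: point load 131.5 at a = 2.4: Pab(L + a)/(6LEI) = 134.7/EI
  span AC: point load 158 at a = 0.8: Pab(L + a)/(6LEI) = 80.9/EI
  span CE: point load 69 at a = 2.4: Pab(L + b)/(6LEI) = 19.87/EI
  relative rotation θ_0 = (215.6 + 19.87)/EI = 235.4/EI
A unit hogging moment at C produces rotation L₁/(3EI) + L₂/(3EI) = 2.333/EI.
Compatibility: M_C·(L₁+L₂)/(3EI) = θ_0, giving M_C = 100.9 kN·m (hogging).
Span CE, ΣM about E: R_C^{CE}·3 = 41.4 + 100.9, so R_C^{CE} = 47.43 kN and R_E = 69 − 47.43 = 21.57 kN.

R_E = 21.57 kN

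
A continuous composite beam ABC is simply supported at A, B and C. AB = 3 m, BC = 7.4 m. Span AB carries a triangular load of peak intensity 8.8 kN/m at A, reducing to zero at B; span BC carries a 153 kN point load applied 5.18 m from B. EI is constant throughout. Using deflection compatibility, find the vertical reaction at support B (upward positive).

R_B = 102.4 kN

Insert a hinge at B; M_B is the redundant, and each span becomes simply supported.
End slopes at the hinge B, treating each span as simply supported:
  span AB: triangular load, peak 8.8: 7w₀L³/(360EI) = 4.62/EI
  span BC: point load 153 at a = 5.18: Pab(L + b)/(6LEI) = 381.2/EI
  relative rotation θ_0 = (4.62 + 381.2)/EI = 385.8/EI
A unit hogging moment at B produces rotation L₁/(3EI) + L₂/(3EI) = 3.467/EI.
Compatibility: M_B·(L₁+L₂)/(3EI) = θ_0, giving M_B = 111.3 kN·m (hogging).
Span AB, ΣM about A with M_B applied at B: R_B^{AB}·3 = 13.2 + 111.3, so R_B^{AB} = 41.5 kN and R_A = 13.2 − 41.5 = -28.3 kN.
Span BC, ΣM about C: R_B^{BC}·7.4 = 339.7 + 111.3, so R_B^{BC} = 60.94 kN and R_C = 153 − 60.94 = 92.06 kN.
R_B = 41.5 + 60.94 = 102.4 kN.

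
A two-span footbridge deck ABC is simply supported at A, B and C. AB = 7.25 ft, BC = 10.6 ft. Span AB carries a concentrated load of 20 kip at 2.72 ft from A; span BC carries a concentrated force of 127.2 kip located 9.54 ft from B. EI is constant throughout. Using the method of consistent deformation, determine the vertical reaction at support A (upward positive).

R_A = 5.72 kip

Take M_B as the redundant. Released structure: two simple spans AB and BC with a hinge at B.
Rotations at B on the released spans (each span's end-slope, ×1/EI):
  span AB: point load 20 at a = 2.72: Pab(L + a)/(6LEI) = 56.48/EI
  span BC: point load 127.2 at a = 9.54: Pab(L + b)/(6LEI) = 235.8/EI
  relative rotation θ_0 = (56.48 + 235.8)/EI = 292.3/EI
A unit hogging moment at B produces rotation L₁/(3EI) + L₂/(3EI) = 5.95/EI.
Compatibility: M_B·(L₁+L₂)/(3EI) = θ_0, giving M_B = 49.13 kip·ft (hogging).
Span AB, ΣM about A with M_B applied at B: R_B^{AB}·7.25 = 54.4 + 49.13, so R_B^{AB} = 14.28 kip and R_A = 20 − 14.28 = 5.72 kip.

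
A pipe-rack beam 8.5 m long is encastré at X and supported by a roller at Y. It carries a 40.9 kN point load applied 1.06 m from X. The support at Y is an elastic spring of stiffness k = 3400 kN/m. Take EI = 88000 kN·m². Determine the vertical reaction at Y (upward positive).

R_Y = 0.8118 kN

Remove the prop at Y; the released (primary) structure is a cantilever built in at X.
Free-end deflection of the primary structure under the applied loading (downward +):
  point load 40.9 at a = 1.06: Pa²(3L − a)/(6EI) = 187.2/EI
Tip deflection under a unit load at Y: L³/(3EI) = 204.7/EI.
With EI = 88000 kN·m²: δ_0 = 0.002127 m and δ_{YY} = 0.002326 m/kN.
Compatibility — the spring shortens by R_Y/k under the reaction it provides: δ_0 − R_Y·δ_{YY} = R_Y/k. With 1/k = 0.000294 m/kN, R_Y = δ_0 / (δ_{YY} + 1/k) = 0.002127 / (0.002326 + 0.000294) = 0.8118 kN.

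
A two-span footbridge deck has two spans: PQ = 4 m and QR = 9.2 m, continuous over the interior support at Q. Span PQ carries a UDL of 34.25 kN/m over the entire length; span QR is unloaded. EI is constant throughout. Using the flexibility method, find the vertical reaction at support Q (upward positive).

Release continuity at Q by inserting a hinge; the redundant is the internal moment M_Q. The primary structure is two simply-supported spans PQ and QR.
Rotations at Q on the released spans (each span's end-slope, ×1/EI):
  span PQ: UDL 34.25: wL³/(24EI) = 91.33/EI
  relative rotation θ_0 = (91.33 + 0)/EI = 91.33/EI
A unit hogging moment at Q produces rotation L₁/(3EI) + L₂/(3EI) = 4.4/EI.
Compatibility: M_Q·(L₁+L₂)/(3EI) = θ_0, giving M_Q = 20.76 kN·m (hogging).
Span PQ, ΣM about P with M_Q applied at Q: R_Q^{PQ}·4 = 274 + 20.76, so R_Q^{PQ} = 73.69 kN and R_P = 137 − 73.69 = 63.31 kN.
Span QR, ΣM about R: R_Q^{QR}·9.2 = 0 + 20.76, so R_Q^{QR} = 2.256 kN and R_R = 0 − 2.256 = -2.256 kN.
R_Q = 73.69 + 2.256 = 75.95 kN.

R_Q = 75.95 kN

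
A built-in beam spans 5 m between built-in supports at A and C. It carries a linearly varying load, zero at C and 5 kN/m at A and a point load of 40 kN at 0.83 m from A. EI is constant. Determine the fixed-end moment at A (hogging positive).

M_A = 29.34 kN·m

Take the two fixed-end moments M_A, M_C as redundants; the released structure is the simple span AC.
On the primary (simply-supported) span, the end slopes from the loading are:
  at A: triangular load, peak 5: w₀L³/(45EI) = 13.89/EI
  at C: triangular load, peak 5: 7w₀L³/(360EI) = 12.15/EI
  at A: point load 40 at a = 0.83: Pab(L + b)/(6LEI) = 42.32/EI
  at C: point load 40 at a = 0.83: Pab(L + a)/(6LEI) = 26.9/EI
  θ_A0 = 56.21/EI,  θ_C0 = 39.06/EI
Flexibility coefficients: a unit moment at one end gives L/(3EI) there and L/(6EI) at the far end, so f₁₁ = f₂₂ = 1.667/EI and f₁₂ = f₂₁ = 0.8333/EI.
Compatibility — zero rotation at each built-in end:
  1.667 M_A + 0.8333 M_C = 56.21
  0.8333 M_A + 1.667 M_C = 39.06
Solving the pair gives M_A = 29.34 kN·m and M_C = 8.763 kN·m (hogging).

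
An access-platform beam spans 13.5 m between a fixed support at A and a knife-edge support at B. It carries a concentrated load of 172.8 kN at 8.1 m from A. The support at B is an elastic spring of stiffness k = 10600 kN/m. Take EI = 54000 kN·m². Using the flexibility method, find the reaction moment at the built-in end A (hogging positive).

Release the roller at B. Primary structure: cantilever fixed at A.
Deflection at B on the released cantilever, summing each load's contribution:
  point load 172.8 at a = 8.1: Pa²(3L − a)/(6EI) = 61222/EI
Tip deflection under a unit load at B: L³/(3EI) = 820.1/EI.
With EI = 54000 kN·m²: δ_0 = 1.1337 m and δ_{BB} = 0.015187 m/kN.
Compatibility — the spring shortens by R_B/k under the reaction it provides: δ_0 − R_B·δ_{BB} = R_B/k. With 1/k = 0.000094 m/kN, R_B = δ_0 / (δ_{BB} + 1/k) = 1.1337 / (0.015187 + 0.000094) = 74.19 kN.
Moment equilibrium about A: M_A = Σ(load moments about A) − R_B·L = 1400 − 74.19×13.5 = 398.1 kN·m.

M_A = 398.1 kN·m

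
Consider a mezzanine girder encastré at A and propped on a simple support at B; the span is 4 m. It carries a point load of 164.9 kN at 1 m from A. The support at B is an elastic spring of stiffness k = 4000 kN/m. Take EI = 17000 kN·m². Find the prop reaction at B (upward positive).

R_B = 11.82 kN

Remove the prop at B; the released (primary) structure is a cantilever built in at A.
Downward deflection at the released point B due to the loads:
  point load 164.9 at a = 1: Pa²(3L − a)/(6EI) = 302.3/EI
Tip deflection under a unit load at B: L³/(3EI) = 21.33/EI.
With EI = 17000 kN·m²: δ_0 = 0.017783 m and δ_{BB} = 0.001255 m/kN.
Compatibility — the spring shortens by R_B/k under the reaction it provides: δ_0 − R_B·δ_{BB} = R_B/k. With 1/k = 0.00025 m/kN, R_B = δ_0 / (δ_{BB} + 1/k) = 0.017783 / (0.001255 + 0.00025) = 11.82 kN.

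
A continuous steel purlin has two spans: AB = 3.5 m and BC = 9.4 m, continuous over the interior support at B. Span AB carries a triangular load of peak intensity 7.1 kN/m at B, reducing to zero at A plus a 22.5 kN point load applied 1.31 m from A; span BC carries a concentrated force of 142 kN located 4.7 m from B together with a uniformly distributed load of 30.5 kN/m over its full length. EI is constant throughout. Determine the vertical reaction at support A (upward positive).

Insert a hinge at B; M_B is the redundant, and each span becomes simply supported.
Rotations at B on the released spans (each span's end-slope, ×1/EI):
  span AB: triangular load, peak 7.1: w₀L³/(45EI) = 6.765/EI
  span AB: point load 22.5 at a = 1.31: Pab(L + a)/(6LEI) = 14.79/EI
  span BC: point load 142 at a = 4.7: Pab(L + b)/(6LEI) = 784.2/EI
  span BC: UDL 30.5: wL³/(24EI) = 1056/EI
  relative rotation θ_0 = (21.55 + 1840)/EI = 1861/EI
A unit hogging moment at B produces rotation L₁/(3EI) + L₂/(3EI) = 4.3/EI.
Compatibility: M_B·(L₁+L₂)/(3EI) = θ_0, giving M_B = 432.9 kN·m (hogging).
Span AB, ΣM about A with M_B applied at B: R_B^{AB}·3.5 = 58.47 + 432.9, so R_B^{AB} = 140.4 kN and R_A = 34.92 − 140.4 = -105.5 kN.

R_A = -105.5 kN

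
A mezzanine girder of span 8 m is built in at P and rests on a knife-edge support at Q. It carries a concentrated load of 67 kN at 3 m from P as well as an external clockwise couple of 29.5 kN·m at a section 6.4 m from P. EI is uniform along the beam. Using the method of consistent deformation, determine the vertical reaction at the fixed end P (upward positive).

R_P = 49.32 kN

Choose R_Q as the redundant. The primary structure is the cantilever fixed at P.
Downward deflection at the released point Q due to the loads:
  point load 67 at a = 3: Pa²(3L − a)/(6EI) = 2110/EI
  clockwise couple 29.5 at a = 6.4: M₀a(2L − a)/(2EI) = 906.2/EI
  δ_0 = 3017/EI
Flexibility coefficient — unit upward force at Q: δ_{QQ} = L³/(3EI) = 170.7/EI.
The prop prevents deflection at Q: R_Q = δ_0/δ_{QQ} = 3017/170.7 = 17.68 kN.
Vertical equilibrium: R_P = ΣP − R_Q = 67 − 17.68 = 49.32 kN.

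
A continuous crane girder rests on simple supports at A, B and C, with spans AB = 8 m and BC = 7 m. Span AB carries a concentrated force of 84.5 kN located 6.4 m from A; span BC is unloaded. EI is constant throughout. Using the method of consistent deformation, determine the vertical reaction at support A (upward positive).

R_A = 10.41 kN

Insert a hinge at B; M_B is the redundant, and each span becomes simply supported.
End slopes at the hinge B, treating each span as simply supported:
  span AB: point load 84.5 at a = 6.4: Pab(L + a)/(6LEI) = 259.6/EI
  relative rotation θ_0 = (259.6 + 0)/EI = 259.6/EI
A unit hogging moment at B produces rotation L₁/(3EI) + L₂/(3EI) = 5/EI.
Compatibility: M_B·(L₁+L₂)/(3EI) = θ_0, giving M_B = 51.92 kN·m (hogging).
Span AB, ΣM about A with M_B applied at B: R_B^{AB}·8 = 540.8 + 51.92, so R_B^{AB} = 74.09 kN and R_A = 84.5 − 74.09 = 10.41 kN.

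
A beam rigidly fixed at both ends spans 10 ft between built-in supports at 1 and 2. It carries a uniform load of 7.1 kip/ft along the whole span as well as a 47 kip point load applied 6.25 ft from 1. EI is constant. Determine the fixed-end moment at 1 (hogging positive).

Take the two fixed-end moments M_1, M_2 as redundants; the released structure is the simple span 12.
End rotations of the released simple span under the applied load (×1/EI):
  at 1: UDL 7.1: wL³/(24EI) = 295.8/EI
  at 2: UDL 7.1: wL³/(24EI) = 295.8/EI
  at 1: point load 47 at a = 6.25: Pab(L + b)/(6LEI) = 252.4/EI
  at 2: point load 47 at a = 6.25: Pab(L + a)/(6LEI) = 298.3/EI
  θ_10 = 548.3/EI,  θ_20 = 594.2/EI
Flexibility coefficients: a unit moment at one end gives L/(3EI) there and L/(6EI) at the far end, so f₁₁ = f₂₂ = 3.333/EI and f₁₂ = f₂₁ = 1.667/EI.
Compatibility — zero rotation at each built-in end:
  3.333 M_1 + 1.667 M_2 = 548.3
  1.667 M_1 + 3.333 M_2 = 594.2
Solving the pair gives M_1 = 100.5 kip·ft and M_2 = 128 kip·ft (hogging).

M_1 = 100.5 kip·ft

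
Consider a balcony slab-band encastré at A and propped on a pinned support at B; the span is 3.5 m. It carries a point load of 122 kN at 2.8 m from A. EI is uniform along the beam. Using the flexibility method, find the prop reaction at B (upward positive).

Release the roller at B. Primary structure: cantilever fixed at A.
Free-end deflection of the primary structure under the applied loading (downward +):
  point load 122 at a = 2.8: Pa²(3L − a)/(6EI) = 1227/EI
Flexibility coefficient — unit upward force at B: δ_{BB} = L³/(3EI) = 14.29/EI.
Compatibility at B: δ_0 − R_B·δ_{BB} = 0, so R_B = 1227/14.29 = 85.89 kN.

R_B = 85.89 kN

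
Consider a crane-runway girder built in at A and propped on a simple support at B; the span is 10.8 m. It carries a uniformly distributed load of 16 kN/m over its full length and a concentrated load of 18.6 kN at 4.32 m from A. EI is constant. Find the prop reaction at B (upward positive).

Take the reaction at B as the redundant and release it; the primary structure is a cantilever fixed at A.
Free-end deflection of the primary structure under the applied loading (downward +):
  UDL 16: wL⁴/(8EI) = 27210/EI
  point load 18.6 at a = 4.32: Pa²(3L − a)/(6EI) = 1625/EI
  δ_0 = 28834/EI
Tip deflection under a unit load at B: L³/(3EI) = 419.9/EI.
Compatibility at B: δ_0 − R_B·δ_{BB} = 0, so R_B = 28834/419.9 = 68.67 kN.

R_B = 68.67 kN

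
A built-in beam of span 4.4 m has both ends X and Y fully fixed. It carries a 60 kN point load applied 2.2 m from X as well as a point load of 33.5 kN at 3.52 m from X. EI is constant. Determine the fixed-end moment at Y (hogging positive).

M_Y = 51.87 kN·m

Take the two fixed-end moments M_X, M_Y as redundants; the released structure is the simple span XY.
On the primary (simply-supported) span, the end slopes from the loading are:
  at X: point load 60 at a = 2.2: Pab(L + b)/(6LEI) = 72.6/EI
  at Y: point load 60 at a = 2.2: Pab(L + a)/(6LEI) = 72.6/EI
  at X: point load 33.5 at a = 3.52: Pab(L + b)/(6LEI) = 20.75/EI
  at Y: point load 33.5 at a = 3.52: Pab(L + a)/(6LEI) = 31.13/EI
  θ_X0 = 93.35/EI,  θ_Y0 = 103.7/EI
Flexibility coefficients: a unit moment at one end gives L/(3EI) there and L/(6EI) at the far end, so f₁₁ = f₂₂ = 1.467/EI and f₁₂ = f₂₁ = 0.7333/EI.
Compatibility — zero rotation at each built-in end:
  1.467 M_X + 0.7333 M_Y = 93.35
  0.7333 M_X + 1.467 M_Y = 103.7
Solving the pair gives M_X = 37.72 kN·m and M_Y = 51.87 kN·m (hogging).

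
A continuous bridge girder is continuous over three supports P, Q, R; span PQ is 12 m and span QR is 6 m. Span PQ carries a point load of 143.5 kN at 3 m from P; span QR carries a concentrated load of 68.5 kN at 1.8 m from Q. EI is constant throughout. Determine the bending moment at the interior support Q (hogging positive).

M_Q = 159 kN·m

Insert a hinge at Q; M_Q is the redundant, and each span becomes simply supported.
End slopes at the hinge Q, treating each span as simply supported:
  span PQ: point load 143.5 at a = 3: Pab(L + a)/(6LEI) = 807.2/EI
  span QR: point load 68.5 at a = 1.8: Pab(L + b)/(6LEI) = 146.7/EI
  relative rotation θ_0 = (807.2 + 146.7)/EI = 953.9/EI
A unit hogging moment at Q produces rotation L₁/(3EI) + L₂/(3EI) = 6/EI.
Slope continuity at Q: θ_0 = M_Q·6/EI, so M_Q = 953.9/6 = 159 kN·m (hogging).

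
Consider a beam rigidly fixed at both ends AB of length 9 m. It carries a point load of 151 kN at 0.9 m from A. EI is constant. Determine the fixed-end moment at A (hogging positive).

Take the two fixed-end moments M_A, M_B as redundants; the released structure is the simple span AB.
On the primary (simply-supported) span, the end slopes from the loading are:
  at A: point load 151 at a = 0.9: Pab(L + b)/(6LEI) = 348.6/EI
  at B: point load 151 at a = 0.9: Pab(L + a)/(6LEI) = 201.8/EI
  θ_A0 = 348.6/EI,  θ_B0 = 201.8/EI
Flexibility coefficients: a unit moment at one end gives L/(3EI) there and L/(6EI) at the far end, so f₁₁ = f₂₂ = 3/EI and f₁₂ = f₂₁ = 1.5/EI.
Compatibility — zero rotation at each built-in end:
  3 M_A + 1.5 M_B = 348.6
  1.5 M_A + 3 M_B = 201.8
Solving the pair gives M_A = 110.1 kN·m and M_B = 12.23 kN·m (hogging).

M_A = 110.1 kN·m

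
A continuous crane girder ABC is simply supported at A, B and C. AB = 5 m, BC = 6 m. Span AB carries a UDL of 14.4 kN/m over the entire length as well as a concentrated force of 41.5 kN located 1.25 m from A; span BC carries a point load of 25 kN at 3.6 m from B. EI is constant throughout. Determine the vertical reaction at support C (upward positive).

Take M_B as the redundant. Released structure: two simple spans AB and BC with a hinge at B.
End slopes at the hinge B, treating each span as simply supported:
  span AB: UDL 14.4: wL³/(24EI) = 75/EI
  span AB: point load 41.5 at a = 1.25: Pab(L + a)/(6LEI) = 40.53/EI
  span BC: point load 25 at a = 3.6: Pab(L + b)/(6LEI) = 50.4/EI
  relative rotation θ_0 = (115.5 + 50.4)/EI = 165.9/EI
A unit hogging moment at B produces rotation L₁/(3EI) + L₂/(3EI) = 3.667/EI.
Compatibility: M_B·(L₁+L₂)/(3EI) = θ_0, giving M_B = 45.25 kN·m (hogging).
Span BC, ΣM about C: R_B^{BC}·6 = 60 + 45.25, so R_B^{BC} = 17.54 kN and R_C = 25 − 17.54 = 7.458 kN.

R_C = 7.458 kN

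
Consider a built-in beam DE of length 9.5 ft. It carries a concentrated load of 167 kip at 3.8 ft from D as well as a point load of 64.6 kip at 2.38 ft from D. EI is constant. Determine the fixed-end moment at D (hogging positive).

Release both end moments; the primary structure is a simply-supported span DE with redundants M_D and M_E.
Simple-span end rotations at D and E under the given loads:
  at D: point load 167 at a = 3.8: Pab(L + b)/(6LEI) = 964.6/EI
  at E: point load 167 at a = 3.8: Pab(L + a)/(6LEI) = 844/EI
  at D: point load 64.6 at a = 2.38: Pab(L + b)/(6LEI) = 319.2/EI
  at E: point load 64.6 at a = 2.38: Pab(L + a)/(6LEI) = 228.2/EI
  θ_D0 = 1284/EI,  θ_E0 = 1072/EI
Flexibility coefficients: a unit moment at one end gives L/(3EI) there and L/(6EI) at the far end, so f₁₁ = f₂₂ = 3.167/EI and f₁₂ = f₂₁ = 1.583/EI.
Compatibility — zero rotation at each built-in end:
  3.167 M_D + 1.583 M_E = 1284
  1.583 M_D + 3.167 M_E = 1072
Solving the pair gives M_D = 314.8 kip·ft and M_E = 181.2 kip·ft (hogging).

M_D = 314.8 kip·ft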